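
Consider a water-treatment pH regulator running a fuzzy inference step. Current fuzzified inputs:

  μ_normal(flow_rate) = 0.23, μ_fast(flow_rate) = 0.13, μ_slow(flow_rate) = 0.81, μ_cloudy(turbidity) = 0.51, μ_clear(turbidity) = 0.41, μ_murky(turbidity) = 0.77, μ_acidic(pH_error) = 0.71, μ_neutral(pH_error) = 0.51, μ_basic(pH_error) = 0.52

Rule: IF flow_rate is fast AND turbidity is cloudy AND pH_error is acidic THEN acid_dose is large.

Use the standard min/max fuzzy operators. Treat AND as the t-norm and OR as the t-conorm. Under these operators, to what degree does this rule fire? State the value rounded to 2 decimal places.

firing strength: fast=0.13, cloudy=0.51, acidic=0.71; AND[min(a, b)] → w = 0.13

0.13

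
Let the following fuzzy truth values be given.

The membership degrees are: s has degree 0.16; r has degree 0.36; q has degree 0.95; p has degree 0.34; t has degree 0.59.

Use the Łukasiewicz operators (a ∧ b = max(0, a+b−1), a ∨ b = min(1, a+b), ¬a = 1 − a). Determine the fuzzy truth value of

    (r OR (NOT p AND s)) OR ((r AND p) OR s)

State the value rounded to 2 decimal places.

NOT p = 1 − 0.34 = 0.66
NOT p AND s = max(0, a+b−1) on (0.66, 0.16) = 0.00
r OR (NOT p AND s) = min(1, a+b) on (0.36, 0.00) = 0.36
r AND p = max(0, a+b−1) on (0.36, 0.34) = 0.00
(r AND p) OR s = min(1, a+b) on (0.00, 0.16) = 0.16
(r OR (NOT p AND s)) OR ((r AND p) OR s) = min(1, a+b) on (0.36, 0.16) = 0.52

0.52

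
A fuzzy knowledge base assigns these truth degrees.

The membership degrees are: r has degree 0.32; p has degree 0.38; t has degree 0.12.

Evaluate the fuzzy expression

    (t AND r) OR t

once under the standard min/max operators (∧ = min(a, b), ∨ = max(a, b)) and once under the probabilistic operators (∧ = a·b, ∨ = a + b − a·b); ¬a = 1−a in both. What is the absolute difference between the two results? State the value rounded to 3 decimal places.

Under standard min/max:
  t AND r = min(a, b) on (0.12, 0.32) = 0.12
  (t AND r) OR t = max(a, b) on (0.12, 0.12) = 0.12
  → value = 0.1200
Under probabilistic:
  t AND r = a·b on (0.1200, 0.3200) = 0.0384
  (t AND r) OR t = a + b − a·b on (0.0384, 0.1200) = 0.1538
  → value = 0.1538
|0.1200 − 0.1538| = 0.034

0.034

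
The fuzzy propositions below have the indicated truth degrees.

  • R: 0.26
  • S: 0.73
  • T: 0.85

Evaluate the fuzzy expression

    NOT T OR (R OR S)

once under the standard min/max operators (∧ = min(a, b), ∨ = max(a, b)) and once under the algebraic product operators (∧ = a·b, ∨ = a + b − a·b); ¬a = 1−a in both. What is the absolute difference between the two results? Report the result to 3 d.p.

Under standard min/max:
  NOT T = 1 − 0.85 = 0.15
  R OR S = max(a, b) on (0.26, 0.73) = 0.73
  NOT T OR (R OR S) = max(a, b) on (0.15, 0.73) = 0.73
  → value = 0.7300
Under algebraic product:
  NOT T = 1 − 0.8500 = 0.1500
  R OR S = a + b − a·b on (0.2600, 0.7300) = 0.8002
  NOT T OR (R OR S) = a + b − a·b on (0.1500, 0.8002) = 0.8302
  → value = 0.8302
|0.7300 − 0.8302| = 0.100

0.100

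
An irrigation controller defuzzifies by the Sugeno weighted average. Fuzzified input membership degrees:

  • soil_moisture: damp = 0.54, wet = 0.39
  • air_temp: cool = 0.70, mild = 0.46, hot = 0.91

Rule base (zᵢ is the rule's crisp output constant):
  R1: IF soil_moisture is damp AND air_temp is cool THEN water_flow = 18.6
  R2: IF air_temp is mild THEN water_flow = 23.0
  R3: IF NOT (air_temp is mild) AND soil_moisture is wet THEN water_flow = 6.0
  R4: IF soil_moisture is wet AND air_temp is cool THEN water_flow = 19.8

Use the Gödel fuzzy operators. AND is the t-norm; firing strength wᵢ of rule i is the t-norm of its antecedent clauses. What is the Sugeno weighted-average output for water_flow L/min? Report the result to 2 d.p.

17.24

R1 (z=18.6): damp=0.54, cool=0.70; AND[min(a, b)] → w = 0.54
R2 (z=23.0): mild=0.46 → w = 0.46
R3 (z=6.0): ¬mild=1−0.46=0.54, wet=0.39; AND[min(a, b)] → w = 0.39
R4 (z=19.8): wet=0.39, cool=0.70; AND[min(a, b)] → w = 0.39
Weighted average = (0.54·18.6 + 0.46·23.0 + 0.39·6.0 + 0.39·19.8) / (0.54 + 0.46 + 0.39 + 0.39)
  = 30.6860 / 1.7800 = 17.24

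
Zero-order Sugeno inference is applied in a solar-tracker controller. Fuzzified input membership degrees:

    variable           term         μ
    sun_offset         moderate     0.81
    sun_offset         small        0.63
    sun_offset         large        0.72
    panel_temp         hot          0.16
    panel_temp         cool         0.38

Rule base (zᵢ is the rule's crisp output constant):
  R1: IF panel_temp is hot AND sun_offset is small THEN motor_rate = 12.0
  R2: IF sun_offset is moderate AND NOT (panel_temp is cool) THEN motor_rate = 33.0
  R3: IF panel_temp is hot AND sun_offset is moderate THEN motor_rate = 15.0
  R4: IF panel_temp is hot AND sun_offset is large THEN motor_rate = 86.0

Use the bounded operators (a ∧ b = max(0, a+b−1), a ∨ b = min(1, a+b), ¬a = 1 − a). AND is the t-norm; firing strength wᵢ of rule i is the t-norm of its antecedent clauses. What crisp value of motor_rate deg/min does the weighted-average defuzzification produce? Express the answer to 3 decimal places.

33.000

R1 (z=12.0): hot=0.16, small=0.63; AND[max(0, a+b−1)] → w = 0.00
R2 (z=33.0): moderate=0.81, ¬cool=1−0.38=0.62; AND[max(0, a+b−1)] → w = 0.43
R3 (z=15.0): hot=0.16, moderate=0.81; AND[max(0, a+b−1)] → w = 0.00
R4 (z=86.0): hot=0.16, large=0.72; AND[max(0, a+b−1)] → w = 0.00
Weighted average = (0.00·12.0 + 0.43·33.0 + 0.00·15.0 + 0.00·86.0) / (0.00 + 0.43 + 0.00 + 0.00)
  = 14.1900 / 0.4300 = 33.000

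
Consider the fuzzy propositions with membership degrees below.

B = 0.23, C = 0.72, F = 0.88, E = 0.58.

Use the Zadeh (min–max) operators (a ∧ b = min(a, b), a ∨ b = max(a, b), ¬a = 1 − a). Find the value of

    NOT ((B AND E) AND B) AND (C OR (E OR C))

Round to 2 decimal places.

0.72

B AND E = min(a, b) on (0.23, 0.58) = 0.23
(B AND E) AND B = min(a, b) on (0.23, 0.23) = 0.23
NOT ((B AND E) AND B) = 1 − 0.23 = 0.77
E OR C = max(a, b) on (0.58, 0.72) = 0.72
C OR (E OR C) = max(a, b) on (0.72, 0.72) = 0.72
NOT ((B AND E) AND B) AND (C OR (E OR C)) = min(a, b) on (0.77, 0.72) = 0.72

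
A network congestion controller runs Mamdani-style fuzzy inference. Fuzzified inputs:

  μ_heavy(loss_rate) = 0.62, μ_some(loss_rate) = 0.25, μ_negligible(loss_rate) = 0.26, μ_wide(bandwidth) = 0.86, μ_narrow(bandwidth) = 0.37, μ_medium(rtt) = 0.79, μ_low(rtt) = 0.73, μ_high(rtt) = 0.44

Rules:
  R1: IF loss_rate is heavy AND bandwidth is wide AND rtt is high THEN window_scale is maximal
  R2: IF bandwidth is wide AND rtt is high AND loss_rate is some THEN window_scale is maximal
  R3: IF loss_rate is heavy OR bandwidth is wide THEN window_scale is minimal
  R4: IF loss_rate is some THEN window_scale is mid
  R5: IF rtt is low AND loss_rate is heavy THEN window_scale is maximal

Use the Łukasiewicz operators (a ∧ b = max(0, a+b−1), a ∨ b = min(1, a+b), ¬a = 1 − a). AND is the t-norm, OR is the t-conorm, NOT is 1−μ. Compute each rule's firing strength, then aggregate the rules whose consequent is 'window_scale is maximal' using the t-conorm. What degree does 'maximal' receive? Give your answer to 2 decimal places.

0.35

R1: heavy=0.62, wide=0.86, high=0.44; AND[max(0, a+b−1)] → w = 0.00
R2: wide=0.86, high=0.44, some=0.25; AND[max(0, a+b−1)] → w = 0.00
R3: heavy=0.62, wide=0.86; OR[min(1, a+b)] → w = 1.00
R4: some=0.25 → w = 0.25
R5: low=0.73, heavy=0.62; AND[max(0, a+b−1)] → w = 0.35
Rules with consequent 'maximal': {R1, R2, R5} → strengths 0.00, 0.00, 0.35
Aggregate via t-conorm [min(1, a+b)]: 0.35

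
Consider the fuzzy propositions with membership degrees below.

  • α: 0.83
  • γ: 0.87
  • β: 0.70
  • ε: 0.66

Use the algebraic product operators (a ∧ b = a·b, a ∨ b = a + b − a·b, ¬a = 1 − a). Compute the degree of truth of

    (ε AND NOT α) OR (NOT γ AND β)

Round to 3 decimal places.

0.193

NOT α = 1 − 0.8300 = 0.1700
ε AND NOT α = a·b on (0.6600, 0.1700) = 0.1122
NOT γ = 1 − 0.8700 = 0.1300
NOT γ AND β = a·b on (0.1300, 0.7000) = 0.0910
(ε AND NOT α) OR (NOT γ AND β) = a + b − a·b on (0.1122, 0.0910) = 0.1930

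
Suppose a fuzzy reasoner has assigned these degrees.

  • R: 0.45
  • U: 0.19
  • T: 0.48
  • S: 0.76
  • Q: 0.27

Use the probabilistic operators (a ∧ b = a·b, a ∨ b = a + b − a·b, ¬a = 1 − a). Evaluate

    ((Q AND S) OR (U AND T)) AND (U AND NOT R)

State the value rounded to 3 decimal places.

0.029

Q AND S = a·b on (0.2700, 0.7600) = 0.2052
U AND T = a·b on (0.1900, 0.4800) = 0.0912
(Q AND S) OR (U AND T) = a + b − a·b on (0.2052, 0.0912) = 0.2777
NOT R = 1 − 0.4500 = 0.5500
U AND NOT R = a·b on (0.1900, 0.5500) = 0.1045
((Q AND S) OR (U AND T)) AND (U AND NOT R) = a·b on (0.2777, 0.1045) = 0.0290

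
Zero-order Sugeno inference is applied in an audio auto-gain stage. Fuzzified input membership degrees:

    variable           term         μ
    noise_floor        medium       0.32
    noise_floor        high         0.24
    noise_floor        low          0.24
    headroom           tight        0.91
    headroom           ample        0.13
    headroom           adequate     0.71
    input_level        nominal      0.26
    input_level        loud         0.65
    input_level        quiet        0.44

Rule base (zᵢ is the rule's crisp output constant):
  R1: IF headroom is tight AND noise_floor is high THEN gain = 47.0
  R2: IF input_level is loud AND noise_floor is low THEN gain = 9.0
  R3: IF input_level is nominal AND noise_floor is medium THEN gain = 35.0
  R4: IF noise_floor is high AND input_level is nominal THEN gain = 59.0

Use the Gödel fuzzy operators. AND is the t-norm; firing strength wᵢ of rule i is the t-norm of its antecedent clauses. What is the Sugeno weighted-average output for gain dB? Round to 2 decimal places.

37.45

R1 (z=47.0): tight=0.91, high=0.24; AND[min(a, b)] → w = 0.24
R2 (z=9.0): loud=0.65, low=0.24; AND[min(a, b)] → w = 0.24
R3 (z=35.0): nominal=0.26, medium=0.32; AND[min(a, b)] → w = 0.26
R4 (z=59.0): high=0.24, nominal=0.26; AND[min(a, b)] → w = 0.24
Weighted average = (0.24·47.0 + 0.24·9.0 + 0.26·35.0 + 0.24·59.0) / (0.24 + 0.24 + 0.26 + 0.24)
  = 36.7000 / 0.9800 = 37.45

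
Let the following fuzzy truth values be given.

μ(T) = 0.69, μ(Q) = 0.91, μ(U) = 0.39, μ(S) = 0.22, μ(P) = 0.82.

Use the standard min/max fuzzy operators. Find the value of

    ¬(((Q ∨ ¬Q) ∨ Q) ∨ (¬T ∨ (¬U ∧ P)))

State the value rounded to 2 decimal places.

0.09

¬Q = 1 − 0.91 = 0.09
Q ∨ ¬Q = max(a, b) on (0.91, 0.09) = 0.91
(Q ∨ ¬Q) ∨ Q = max(a, b) on (0.91, 0.91) = 0.91
¬T = 1 − 0.69 = 0.31
¬U = 1 − 0.39 = 0.61
¬U ∧ P = min(a, b) on (0.61, 0.82) = 0.61
¬T ∨ (¬U ∧ P) = max(a, b) on (0.31, 0.61) = 0.61
((Q ∨ ¬Q) ∨ Q) ∨ (¬T ∨ (¬U ∧ P)) = max(a, b) on (0.91, 0.61) = 0.91
¬(((Q ∨ ¬Q) ∨ Q) ∨ (¬T ∨ (¬U ∧ P))) = 1 − 0.91 = 0.09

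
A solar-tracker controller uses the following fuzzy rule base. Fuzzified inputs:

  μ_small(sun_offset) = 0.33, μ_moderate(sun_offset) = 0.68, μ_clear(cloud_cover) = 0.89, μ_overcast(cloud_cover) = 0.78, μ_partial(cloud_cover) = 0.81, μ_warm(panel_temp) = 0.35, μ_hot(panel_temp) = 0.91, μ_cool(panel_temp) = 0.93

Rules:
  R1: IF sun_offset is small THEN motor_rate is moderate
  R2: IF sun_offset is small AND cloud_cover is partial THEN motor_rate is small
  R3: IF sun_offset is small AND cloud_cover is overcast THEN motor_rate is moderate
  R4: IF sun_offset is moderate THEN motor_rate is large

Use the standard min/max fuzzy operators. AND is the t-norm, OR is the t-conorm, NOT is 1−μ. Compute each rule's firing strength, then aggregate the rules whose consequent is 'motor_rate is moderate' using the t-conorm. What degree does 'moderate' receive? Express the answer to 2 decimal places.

0.33

R1: small=0.33 → w = 0.33
R2: small=0.33, partial=0.81; AND[min(a, b)] → w = 0.33
R3: small=0.33, overcast=0.78; AND[min(a, b)] → w = 0.33
R4: moderate=0.68 → w = 0.68
Rules with consequent 'moderate': {R1, R3} → strengths 0.33, 0.33
Aggregate via t-conorm [max(a, b)]: 0.33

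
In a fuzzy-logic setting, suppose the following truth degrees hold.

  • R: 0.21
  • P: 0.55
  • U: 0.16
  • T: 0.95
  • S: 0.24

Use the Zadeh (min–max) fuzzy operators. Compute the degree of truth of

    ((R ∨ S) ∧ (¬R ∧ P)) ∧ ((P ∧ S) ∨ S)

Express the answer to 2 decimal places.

R ∨ S = max(a, b) on (0.21, 0.24) = 0.24
¬R = 1 − 0.21 = 0.79
¬R ∧ P = min(a, b) on (0.79, 0.55) = 0.55
(R ∨ S) ∧ (¬R ∧ P) = min(a, b) on (0.24, 0.55) = 0.24
P ∧ S = min(a, b) on (0.55, 0.24) = 0.24
(P ∧ S) ∨ S = max(a, b) on (0.24, 0.24) = 0.24
((R ∨ S) ∧ (¬R ∧ P)) ∧ ((P ∧ S) ∨ S) = min(a, b) on (0.24, 0.24) = 0.24

0.24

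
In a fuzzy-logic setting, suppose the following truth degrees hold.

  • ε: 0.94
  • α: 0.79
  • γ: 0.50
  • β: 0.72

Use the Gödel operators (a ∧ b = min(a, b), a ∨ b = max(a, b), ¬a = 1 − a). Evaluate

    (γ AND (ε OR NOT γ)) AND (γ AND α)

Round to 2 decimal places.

NOT γ = 1 − 0.50 = 0.50
ε OR NOT γ = max(a, b) on (0.94, 0.50) = 0.94
γ AND (ε OR NOT γ) = min(a, b) on (0.50, 0.94) = 0.50
γ AND α = min(a, b) on (0.50, 0.79) = 0.50
(γ AND (ε OR NOT γ)) AND (γ AND α) = min(a, b) on (0.50, 0.50) = 0.50

0.50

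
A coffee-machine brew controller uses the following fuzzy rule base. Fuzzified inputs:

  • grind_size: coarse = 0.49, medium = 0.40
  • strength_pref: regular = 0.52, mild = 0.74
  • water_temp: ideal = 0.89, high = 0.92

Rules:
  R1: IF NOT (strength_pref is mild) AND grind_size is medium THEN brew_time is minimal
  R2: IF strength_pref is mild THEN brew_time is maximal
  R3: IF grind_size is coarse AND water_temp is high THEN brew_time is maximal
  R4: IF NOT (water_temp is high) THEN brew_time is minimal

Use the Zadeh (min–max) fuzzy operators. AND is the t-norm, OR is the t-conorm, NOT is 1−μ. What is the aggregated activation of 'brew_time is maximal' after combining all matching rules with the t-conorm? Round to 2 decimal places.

R1: ¬mild=1−0.74=0.26, medium=0.40; AND[min(a, b)] → w = 0.26
R2: mild=0.74 → w = 0.74
R3: coarse=0.49, high=0.92; AND[min(a, b)] → w = 0.49
R4: ¬high=1−0.92=0.08 → w = 0.08
Rules with consequent 'maximal': {R2, R3} → strengths 0.74, 0.49
Aggregate via t-conorm [max(a, b)]: 0.74

0.74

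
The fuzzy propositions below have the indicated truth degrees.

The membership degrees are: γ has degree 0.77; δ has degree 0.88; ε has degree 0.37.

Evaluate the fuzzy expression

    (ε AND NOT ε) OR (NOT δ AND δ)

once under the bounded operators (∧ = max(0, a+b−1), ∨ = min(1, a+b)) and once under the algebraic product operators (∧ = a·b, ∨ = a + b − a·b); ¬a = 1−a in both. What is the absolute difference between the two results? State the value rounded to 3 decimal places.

Under bounded:
  NOT ε = 1 − 0.37 = 0.63
  ε AND NOT ε = max(0, a+b−1) on (0.37, 0.63) = 0.00
  NOT δ = 1 − 0.88 = 0.12
  NOT δ AND δ = max(0, a+b−1) on (0.12, 0.88) = 0.00
  (ε AND NOT ε) OR (NOT δ AND δ) = min(1, a+b) on (0.00, 0.00) = 0.00
  → value = 0.0000
Under algebraic product:
  NOT ε = 1 − 0.3700 = 0.6300
  ε AND NOT ε = a·b on (0.3700, 0.6300) = 0.2331
  NOT δ = 1 − 0.8800 = 0.1200
  NOT δ AND δ = a·b on (0.1200, 0.8800) = 0.1056
  (ε AND NOT ε) OR (NOT δ AND δ) = a + b − a·b on (0.2331, 0.1056) = 0.3141
  → value = 0.3141
|0.0000 − 0.3141| = 0.314

0.314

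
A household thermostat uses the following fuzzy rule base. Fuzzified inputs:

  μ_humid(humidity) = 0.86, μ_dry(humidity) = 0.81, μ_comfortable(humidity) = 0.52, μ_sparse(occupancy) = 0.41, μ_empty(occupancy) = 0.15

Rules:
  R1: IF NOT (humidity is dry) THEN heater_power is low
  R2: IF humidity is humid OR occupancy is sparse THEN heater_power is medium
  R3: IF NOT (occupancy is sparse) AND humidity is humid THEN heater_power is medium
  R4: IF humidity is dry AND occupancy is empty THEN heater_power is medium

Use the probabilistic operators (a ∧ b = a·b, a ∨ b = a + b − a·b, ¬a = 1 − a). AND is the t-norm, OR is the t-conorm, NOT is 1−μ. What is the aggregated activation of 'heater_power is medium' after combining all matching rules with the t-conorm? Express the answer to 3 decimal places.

0.964

R1: ¬dry=1−0.81=0.19 → w = 0.1900
R2: humid=0.86, sparse=0.41; OR[a + b − a·b] → w = 0.9174
R3: ¬sparse=1−0.41=0.59, humid=0.86; AND[a·b] → w = 0.5074
R4: dry=0.81, empty=0.15; AND[a·b] → w = 0.1215
Rules with consequent 'medium': {R2, R3, R4} → strengths 0.9174, 0.5074, 0.1215
Aggregate via t-conorm [a + b − a·b]: 0.9643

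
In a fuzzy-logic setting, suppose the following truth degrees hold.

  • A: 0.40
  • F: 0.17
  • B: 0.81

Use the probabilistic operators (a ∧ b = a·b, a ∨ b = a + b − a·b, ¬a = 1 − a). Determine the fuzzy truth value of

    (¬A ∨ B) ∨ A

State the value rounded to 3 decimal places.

0.954

¬A = 1 − 0.4000 = 0.6000
¬A ∨ B = a + b − a·b on (0.6000, 0.8100) = 0.9240
(¬A ∨ B) ∨ A = a + b − a·b on (0.9240, 0.4000) = 0.9544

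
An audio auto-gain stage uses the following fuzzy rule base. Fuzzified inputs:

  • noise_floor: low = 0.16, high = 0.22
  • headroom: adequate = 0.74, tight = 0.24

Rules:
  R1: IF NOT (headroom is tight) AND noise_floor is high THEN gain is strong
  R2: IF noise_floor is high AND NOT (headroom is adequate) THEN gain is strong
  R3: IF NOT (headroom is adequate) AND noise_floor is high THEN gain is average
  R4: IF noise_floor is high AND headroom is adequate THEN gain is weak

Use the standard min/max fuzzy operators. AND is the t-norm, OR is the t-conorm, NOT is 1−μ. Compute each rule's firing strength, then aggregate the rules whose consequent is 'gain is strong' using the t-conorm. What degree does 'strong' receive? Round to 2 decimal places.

R1: ¬tight=1−0.24=0.76, high=0.22; AND[min(a, b)] → w = 0.22
R2: high=0.22, ¬adequate=1−0.74=0.26; AND[min(a, b)] → w = 0.22
R3: ¬adequate=1−0.74=0.26, high=0.22; AND[min(a, b)] → w = 0.22
R4: high=0.22, adequate=0.74; AND[min(a, b)] → w = 0.22
Rules with consequent 'strong': {R1, R2} → strengths 0.22, 0.22
Aggregate via t-conorm [max(a, b)]: 0.22

0.22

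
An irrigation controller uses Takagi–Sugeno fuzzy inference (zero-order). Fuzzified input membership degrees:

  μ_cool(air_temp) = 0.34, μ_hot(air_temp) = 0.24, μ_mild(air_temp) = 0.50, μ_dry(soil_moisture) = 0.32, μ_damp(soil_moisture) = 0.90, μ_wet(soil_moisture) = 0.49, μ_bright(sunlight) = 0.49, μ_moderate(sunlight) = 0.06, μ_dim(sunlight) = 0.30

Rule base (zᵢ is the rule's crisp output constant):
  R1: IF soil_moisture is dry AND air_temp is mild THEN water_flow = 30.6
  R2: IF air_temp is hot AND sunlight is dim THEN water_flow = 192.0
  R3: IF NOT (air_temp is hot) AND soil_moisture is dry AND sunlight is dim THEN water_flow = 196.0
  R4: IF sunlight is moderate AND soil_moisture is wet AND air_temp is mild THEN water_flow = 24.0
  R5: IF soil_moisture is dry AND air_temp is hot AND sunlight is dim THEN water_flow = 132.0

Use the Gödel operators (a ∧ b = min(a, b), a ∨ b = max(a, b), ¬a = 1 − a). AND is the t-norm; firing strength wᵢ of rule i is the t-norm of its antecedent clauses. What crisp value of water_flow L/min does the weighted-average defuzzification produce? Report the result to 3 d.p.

R1 (z=30.6): dry=0.32, mild=0.50; AND[min(a, b)] → w = 0.32
R2 (z=192.0): hot=0.24, dim=0.30; AND[min(a, b)] → w = 0.24
R3 (z=196.0): ¬hot=1−0.24=0.76, dry=0.32, dim=0.30; AND[min(a, b)] → w = 0.30
R4 (z=24.0): moderate=0.06, wet=0.49, mild=0.50; AND[min(a, b)] → w = 0.06
R5 (z=132.0): dry=0.32, hot=0.24, dim=0.30; AND[min(a, b)] → w = 0.24
Weighted average = (0.32·30.6 + 0.24·192.0 + 0.30·196.0 + 0.06·24.0 + 0.24·132.0) / (0.32 + 0.24 + 0.30 + 0.06 + 0.24)
  = 147.7920 / 1.1600 = 127.407

127.407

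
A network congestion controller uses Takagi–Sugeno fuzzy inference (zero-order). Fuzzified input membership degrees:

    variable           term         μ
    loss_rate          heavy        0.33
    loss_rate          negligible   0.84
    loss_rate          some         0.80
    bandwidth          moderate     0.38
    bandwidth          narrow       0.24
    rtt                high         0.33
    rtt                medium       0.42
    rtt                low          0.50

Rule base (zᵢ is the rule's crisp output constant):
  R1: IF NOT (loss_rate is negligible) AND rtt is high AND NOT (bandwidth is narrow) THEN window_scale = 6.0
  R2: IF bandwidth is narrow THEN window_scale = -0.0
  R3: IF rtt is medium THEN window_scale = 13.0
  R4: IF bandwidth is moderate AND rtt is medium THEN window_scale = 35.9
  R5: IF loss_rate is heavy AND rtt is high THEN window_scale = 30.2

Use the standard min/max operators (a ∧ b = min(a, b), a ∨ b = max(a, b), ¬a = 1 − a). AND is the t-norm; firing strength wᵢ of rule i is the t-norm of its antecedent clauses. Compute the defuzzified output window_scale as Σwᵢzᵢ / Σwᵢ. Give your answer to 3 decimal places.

R1 (z=6.0): ¬negligible=1−0.84=0.16, high=0.33, ¬narrow=1−0.24=0.76; AND[min(a, b)] → w = 0.16
R2 (z=-0.0): narrow=0.24 → w = 0.24
R3 (z=13.0): medium=0.42 → w = 0.42
R4 (z=35.9): moderate=0.38, medium=0.42; AND[min(a, b)] → w = 0.38
R5 (z=30.2): heavy=0.33, high=0.33; AND[min(a, b)] → w = 0.33
Weighted average = (0.16·6.0 + 0.24·-0.0 + 0.42·13.0 + 0.38·35.9 + 0.33·30.2) / (0.16 + 0.24 + 0.42 + 0.38 + 0.33)
  = 30.0280 / 1.5300 = 19.626

19.626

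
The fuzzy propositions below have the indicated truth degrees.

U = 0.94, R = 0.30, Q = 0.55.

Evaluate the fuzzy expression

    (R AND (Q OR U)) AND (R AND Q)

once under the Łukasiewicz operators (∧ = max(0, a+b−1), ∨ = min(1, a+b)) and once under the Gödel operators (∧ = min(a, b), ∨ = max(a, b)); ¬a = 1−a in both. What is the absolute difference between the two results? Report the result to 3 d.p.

Under Łukasiewicz:
  Q OR U = min(1, a+b) on (0.55, 0.94) = 1.00
  R AND (Q OR U) = max(0, a+b−1) on (0.30, 1.00) = 0.30
  R AND Q = max(0, a+b−1) on (0.30, 0.55) = 0.00
  (R AND (Q OR U)) AND (R AND Q) = max(0, a+b−1) on (0.30, 0.00) = 0.00
  → value = 0.0000
Under Gödel:
  Q OR U = max(a, b) on (0.55, 0.94) = 0.94
  R AND (Q OR U) = min(a, b) on (0.30, 0.94) = 0.30
  R AND Q = min(a, b) on (0.30, 0.55) = 0.30
  (R AND (Q OR U)) AND (R AND Q) = min(a, b) on (0.30, 0.30) = 0.30
  → value = 0.3000
|0.0000 − 0.3000| = 0.300

0.300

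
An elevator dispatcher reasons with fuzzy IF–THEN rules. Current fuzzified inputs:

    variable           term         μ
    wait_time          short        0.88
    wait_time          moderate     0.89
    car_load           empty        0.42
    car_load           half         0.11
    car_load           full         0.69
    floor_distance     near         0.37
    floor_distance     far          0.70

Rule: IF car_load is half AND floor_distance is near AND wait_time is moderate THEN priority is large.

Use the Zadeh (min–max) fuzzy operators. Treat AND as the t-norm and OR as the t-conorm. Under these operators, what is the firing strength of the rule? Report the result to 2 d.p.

0.11

firing strength: half=0.11, near=0.37, moderate=0.89; AND[min(a, b)] → w = 0.11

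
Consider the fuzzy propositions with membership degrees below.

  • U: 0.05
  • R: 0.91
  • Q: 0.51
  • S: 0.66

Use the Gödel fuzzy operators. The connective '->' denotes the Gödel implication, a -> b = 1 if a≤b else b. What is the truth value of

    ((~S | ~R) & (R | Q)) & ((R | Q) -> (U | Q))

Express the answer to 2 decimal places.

0.34

~S = 1 − 0.66 = 0.34
~R = 1 − 0.91 = 0.09
~S | ~R = max(a, b) on (0.34, 0.09) = 0.34
R | Q = max(a, b) on (0.91, 0.51) = 0.91
(~S | ~R) & (R | Q) = min(a, b) on (0.34, 0.91) = 0.34
R | Q = max(a, b) on (0.91, 0.51) = 0.91
U | Q = max(a, b) on (0.05, 0.51) = 0.51
(R | Q) -> (U | Q)  [Gödel: 1 if a≤b else b] with a=0.91, b=0.51 → 0.51
((~S | ~R) & (R | Q)) & ((R | Q) -> (U | Q)) = min(a, b) on (0.34, 0.51) = 0.34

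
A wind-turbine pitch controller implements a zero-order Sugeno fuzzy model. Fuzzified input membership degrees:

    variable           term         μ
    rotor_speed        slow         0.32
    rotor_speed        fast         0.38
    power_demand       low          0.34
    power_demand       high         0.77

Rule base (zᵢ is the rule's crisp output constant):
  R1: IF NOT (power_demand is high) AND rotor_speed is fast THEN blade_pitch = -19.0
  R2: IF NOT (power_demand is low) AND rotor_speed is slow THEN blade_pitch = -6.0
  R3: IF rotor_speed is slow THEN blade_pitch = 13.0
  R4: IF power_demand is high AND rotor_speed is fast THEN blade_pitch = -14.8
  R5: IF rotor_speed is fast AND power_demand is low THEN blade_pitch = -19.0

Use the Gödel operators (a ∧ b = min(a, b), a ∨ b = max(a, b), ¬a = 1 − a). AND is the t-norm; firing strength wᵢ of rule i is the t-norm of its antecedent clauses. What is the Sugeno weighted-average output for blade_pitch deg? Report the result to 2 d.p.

R1 (z=-19.0): ¬high=1−0.77=0.23, fast=0.38; AND[min(a, b)] → w = 0.23
R2 (z=-6.0): ¬low=1−0.34=0.66, slow=0.32; AND[min(a, b)] → w = 0.32
R3 (z=13.0): slow=0.32 → w = 0.32
R4 (z=-14.8): high=0.77, fast=0.38; AND[min(a, b)] → w = 0.38
R5 (z=-19.0): fast=0.38, low=0.34; AND[min(a, b)] → w = 0.34
Weighted average = (0.23·-19.0 + 0.32·-6.0 + 0.32·13.0 + 0.38·-14.8 + 0.34·-19.0) / (0.23 + 0.32 + 0.32 + 0.38 + 0.34)
  = -14.2140 / 1.5900 = -8.94

-8.94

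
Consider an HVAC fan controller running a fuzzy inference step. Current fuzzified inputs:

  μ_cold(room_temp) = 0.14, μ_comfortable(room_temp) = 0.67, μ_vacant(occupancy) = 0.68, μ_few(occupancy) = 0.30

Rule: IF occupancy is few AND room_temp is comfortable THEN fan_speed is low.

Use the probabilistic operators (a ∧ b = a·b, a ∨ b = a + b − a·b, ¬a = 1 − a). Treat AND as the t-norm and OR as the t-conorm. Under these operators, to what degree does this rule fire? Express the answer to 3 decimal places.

firing strength: few=0.30, comfortable=0.67; AND[a·b] → w = 0.2010

0.201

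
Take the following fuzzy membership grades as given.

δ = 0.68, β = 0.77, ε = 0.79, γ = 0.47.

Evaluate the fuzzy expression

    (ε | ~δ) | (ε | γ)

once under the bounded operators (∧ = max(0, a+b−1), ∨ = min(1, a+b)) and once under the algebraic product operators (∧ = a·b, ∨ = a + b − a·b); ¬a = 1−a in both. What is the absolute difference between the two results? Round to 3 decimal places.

Under bounded:
  ~δ = 1 − 0.68 = 0.32
  ε | ~δ = min(1, a+b) on (0.79, 0.32) = 1.00
  ε | γ = min(1, a+b) on (0.79, 0.47) = 1.00
  (ε | ~δ) | (ε | γ) = min(1, a+b) on (1.00, 1.00) = 1.00
  → value = 1.0000
Under algebraic product:
  ~δ = 1 − 0.6800 = 0.3200
  ε | ~δ = a + b − a·b on (0.7900, 0.3200) = 0.8572
  ε | γ = a + b − a·b on (0.7900, 0.4700) = 0.8887
  (ε | ~δ) | (ε | γ) = a + b − a·b on (0.8572, 0.8887) = 0.9841
  → value = 0.9841
|1.0000 − 0.9841| = 0.016

0.016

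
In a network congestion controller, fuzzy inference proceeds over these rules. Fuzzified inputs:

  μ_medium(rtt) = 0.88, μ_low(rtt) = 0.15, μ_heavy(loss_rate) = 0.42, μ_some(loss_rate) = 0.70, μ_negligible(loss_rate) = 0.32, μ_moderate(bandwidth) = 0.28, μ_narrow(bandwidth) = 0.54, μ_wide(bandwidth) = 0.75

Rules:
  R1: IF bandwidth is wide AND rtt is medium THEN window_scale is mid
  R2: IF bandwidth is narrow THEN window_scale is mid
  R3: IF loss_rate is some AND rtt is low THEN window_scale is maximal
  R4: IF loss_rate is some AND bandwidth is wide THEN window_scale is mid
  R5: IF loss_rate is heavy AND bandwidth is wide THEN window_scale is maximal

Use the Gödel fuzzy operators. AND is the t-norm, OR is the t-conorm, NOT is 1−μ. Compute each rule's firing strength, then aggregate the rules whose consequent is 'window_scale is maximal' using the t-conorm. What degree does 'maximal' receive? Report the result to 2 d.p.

0.42

R1: wide=0.75, medium=0.88; AND[min(a, b)] → w = 0.75
R2: narrow=0.54 → w = 0.54
R3: some=0.70, low=0.15; AND[min(a, b)] → w = 0.15
R4: some=0.70, wide=0.75; AND[min(a, b)] → w = 0.70
R5: heavy=0.42, wide=0.75; AND[min(a, b)] → w = 0.42
Rules with consequent 'maximal': {R3, R5} → strengths 0.15, 0.42
Aggregate via t-conorm [max(a, b)]: 0.42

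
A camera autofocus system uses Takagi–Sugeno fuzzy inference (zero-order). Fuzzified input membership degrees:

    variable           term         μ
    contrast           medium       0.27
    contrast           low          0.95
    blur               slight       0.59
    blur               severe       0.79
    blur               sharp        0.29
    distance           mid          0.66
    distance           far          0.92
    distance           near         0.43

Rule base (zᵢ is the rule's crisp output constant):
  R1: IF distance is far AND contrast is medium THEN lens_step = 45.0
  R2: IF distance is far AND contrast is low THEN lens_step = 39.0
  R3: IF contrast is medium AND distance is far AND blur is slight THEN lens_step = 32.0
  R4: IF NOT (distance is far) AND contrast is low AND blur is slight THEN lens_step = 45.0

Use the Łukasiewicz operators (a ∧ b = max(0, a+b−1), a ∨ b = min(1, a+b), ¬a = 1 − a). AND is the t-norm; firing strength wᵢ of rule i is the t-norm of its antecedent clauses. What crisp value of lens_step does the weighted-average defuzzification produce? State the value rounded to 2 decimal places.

40.08

R1 (z=45.0): far=0.92, medium=0.27; AND[max(0, a+b−1)] → w = 0.19
R2 (z=39.0): far=0.92, low=0.95; AND[max(0, a+b−1)] → w = 0.87
R3 (z=32.0): medium=0.27, far=0.92, slight=0.59; AND[max(0, a+b−1)] → w = 0.00
R4 (z=45.0): ¬far=1−0.92=0.08, low=0.95, slight=0.59; AND[max(0, a+b−1)] → w = 0.00
Weighted average = (0.19·45.0 + 0.87·39.0 + 0.00·32.0 + 0.00·45.0) / (0.19 + 0.87 + 0.00 + 0.00)
  = 42.4800 / 1.0600 = 40.08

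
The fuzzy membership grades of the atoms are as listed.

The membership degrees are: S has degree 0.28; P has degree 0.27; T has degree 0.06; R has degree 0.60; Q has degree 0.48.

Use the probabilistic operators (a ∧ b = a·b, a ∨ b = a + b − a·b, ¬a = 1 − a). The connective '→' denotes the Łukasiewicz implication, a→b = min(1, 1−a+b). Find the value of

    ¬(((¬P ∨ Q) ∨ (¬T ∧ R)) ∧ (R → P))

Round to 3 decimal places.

¬P = 1 − 0.2700 = 0.7300
¬P ∨ Q = a + b − a·b on (0.7300, 0.4800) = 0.8596
¬T = 1 − 0.0600 = 0.9400
¬T ∧ R = a·b on (0.9400, 0.6000) = 0.5640
(¬P ∨ Q) ∨ (¬T ∧ R) = a + b − a·b on (0.8596, 0.5640) = 0.9388
R → P  [Łukasiewicz: min(1, 1−a+b)] with a=0.6000, b=0.2700 → 0.6700
((¬P ∨ Q) ∨ (¬T ∧ R)) ∧ (R → P) = a·b on (0.9388, 0.6700) = 0.6290
¬(((¬P ∨ Q) ∨ (¬T ∧ R)) ∧ (R → P)) = 1 − 0.6290 = 0.3710

0.371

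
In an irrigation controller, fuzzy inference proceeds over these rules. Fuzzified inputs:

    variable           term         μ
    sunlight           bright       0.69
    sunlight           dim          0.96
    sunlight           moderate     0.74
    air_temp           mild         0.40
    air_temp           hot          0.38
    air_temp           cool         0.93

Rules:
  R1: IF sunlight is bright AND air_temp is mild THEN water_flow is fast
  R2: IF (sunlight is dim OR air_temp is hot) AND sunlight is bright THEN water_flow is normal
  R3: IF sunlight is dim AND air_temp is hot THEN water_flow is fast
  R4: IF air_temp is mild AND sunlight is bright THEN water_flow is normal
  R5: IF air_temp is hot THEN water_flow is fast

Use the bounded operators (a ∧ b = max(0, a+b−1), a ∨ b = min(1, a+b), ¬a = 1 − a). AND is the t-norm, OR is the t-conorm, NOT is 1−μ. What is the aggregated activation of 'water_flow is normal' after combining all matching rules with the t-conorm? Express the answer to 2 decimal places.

0.78

R1: bright=0.69, mild=0.40; AND[max(0, a+b−1)] → w = 0.09
R2: (dim=0.96 OR hot=0.38) = 1.00; AND[max(0, a+b−1)] with bright=0.69 → w = 0.69
R3: dim=0.96, hot=0.38; AND[max(0, a+b−1)] → w = 0.34
R4: mild=0.40, bright=0.69; AND[max(0, a+b−1)] → w = 0.09
R5: hot=0.38 → w = 0.38
Rules with consequent 'normal': {R2, R4} → strengths 0.69, 0.09
Aggregate via t-conorm [min(1, a+b)]: 0.78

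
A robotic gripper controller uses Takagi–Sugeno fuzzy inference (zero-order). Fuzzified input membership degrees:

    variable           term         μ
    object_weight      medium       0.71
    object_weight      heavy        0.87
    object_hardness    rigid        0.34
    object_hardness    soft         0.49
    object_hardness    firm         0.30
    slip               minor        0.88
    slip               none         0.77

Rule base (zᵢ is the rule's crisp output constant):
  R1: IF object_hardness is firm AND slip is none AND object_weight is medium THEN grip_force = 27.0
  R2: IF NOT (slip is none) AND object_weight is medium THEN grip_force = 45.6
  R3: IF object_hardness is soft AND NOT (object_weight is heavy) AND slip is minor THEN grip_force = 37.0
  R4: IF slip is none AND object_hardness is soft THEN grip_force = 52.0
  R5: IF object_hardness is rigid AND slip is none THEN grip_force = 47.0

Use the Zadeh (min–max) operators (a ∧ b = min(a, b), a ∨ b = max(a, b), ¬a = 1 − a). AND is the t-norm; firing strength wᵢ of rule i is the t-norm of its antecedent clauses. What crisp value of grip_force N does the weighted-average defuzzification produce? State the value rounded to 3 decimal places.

R1 (z=27.0): firm=0.30, none=0.77, medium=0.71; AND[min(a, b)] → w = 0.30
R2 (z=45.6): ¬none=1−0.77=0.23, medium=0.71; AND[min(a, b)] → w = 0.23
R3 (z=37.0): soft=0.49, ¬heavy=1−0.87=0.13, minor=0.88; AND[min(a, b)] → w = 0.13
R4 (z=52.0): none=0.77, soft=0.49; AND[min(a, b)] → w = 0.49
R5 (z=47.0): rigid=0.34, none=0.77; AND[min(a, b)] → w = 0.34
Weighted average = (0.30·27.0 + 0.23·45.6 + 0.13·37.0 + 0.49·52.0 + 0.34·47.0) / (0.30 + 0.23 + 0.13 + 0.49 + 0.34)
  = 64.8580 / 1.4900 = 43.529

43.529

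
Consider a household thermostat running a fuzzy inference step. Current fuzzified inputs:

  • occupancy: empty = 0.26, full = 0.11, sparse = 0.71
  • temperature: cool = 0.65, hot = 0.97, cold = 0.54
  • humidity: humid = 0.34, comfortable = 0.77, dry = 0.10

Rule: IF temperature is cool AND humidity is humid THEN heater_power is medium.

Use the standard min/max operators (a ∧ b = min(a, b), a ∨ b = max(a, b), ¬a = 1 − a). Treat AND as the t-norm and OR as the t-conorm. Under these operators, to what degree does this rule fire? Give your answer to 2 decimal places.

firing strength: cool=0.65, humid=0.34; AND[min(a, b)] → w = 0.34

0.34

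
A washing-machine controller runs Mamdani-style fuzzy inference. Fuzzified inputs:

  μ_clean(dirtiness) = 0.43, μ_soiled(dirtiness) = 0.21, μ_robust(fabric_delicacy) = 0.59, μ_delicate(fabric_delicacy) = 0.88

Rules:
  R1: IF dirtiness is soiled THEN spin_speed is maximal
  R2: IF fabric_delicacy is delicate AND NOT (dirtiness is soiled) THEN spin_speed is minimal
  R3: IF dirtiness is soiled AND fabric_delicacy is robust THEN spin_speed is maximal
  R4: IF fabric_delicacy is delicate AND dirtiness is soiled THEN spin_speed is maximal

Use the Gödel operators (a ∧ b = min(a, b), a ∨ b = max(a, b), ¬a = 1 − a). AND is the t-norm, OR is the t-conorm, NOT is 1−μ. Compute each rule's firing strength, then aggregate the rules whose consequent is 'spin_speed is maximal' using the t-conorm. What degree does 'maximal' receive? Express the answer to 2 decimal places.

R1: soiled=0.21 → w = 0.21
R2: delicate=0.88, ¬soiled=1−0.21=0.79; AND[min(a, b)] → w = 0.79
R3: soiled=0.21, robust=0.59; AND[min(a, b)] → w = 0.21
R4: delicate=0.88, soiled=0.21; AND[min(a, b)] → w = 0.21
Rules with consequent 'maximal': {R1, R3, R4} → strengths 0.21, 0.21, 0.21
Aggregate via t-conorm [max(a, b)]: 0.21

0.21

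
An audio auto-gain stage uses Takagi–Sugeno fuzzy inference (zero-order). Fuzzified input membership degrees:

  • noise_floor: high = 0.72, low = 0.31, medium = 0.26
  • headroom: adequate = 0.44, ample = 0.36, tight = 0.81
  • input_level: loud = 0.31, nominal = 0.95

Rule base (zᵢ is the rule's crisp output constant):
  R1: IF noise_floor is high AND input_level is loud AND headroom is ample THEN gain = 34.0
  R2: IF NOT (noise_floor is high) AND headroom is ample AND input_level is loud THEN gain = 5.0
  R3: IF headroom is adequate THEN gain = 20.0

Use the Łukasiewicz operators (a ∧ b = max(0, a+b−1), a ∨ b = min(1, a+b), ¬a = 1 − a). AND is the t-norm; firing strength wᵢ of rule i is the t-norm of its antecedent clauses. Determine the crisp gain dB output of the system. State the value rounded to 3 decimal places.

R1 (z=34.0): high=0.72, loud=0.31, ample=0.36; AND[max(0, a+b−1)] → w = 0.00
R2 (z=5.0): ¬high=1−0.72=0.28, ample=0.36, loud=0.31; AND[max(0, a+b−1)] → w = 0.00
R3 (z=20.0): adequate=0.44 → w = 0.44
Weighted average = (0.00·34.0 + 0.00·5.0 + 0.44·20.0) / (0.00 + 0.00 + 0.44)
  = 8.8000 / 0.4400 = 20.000

20.000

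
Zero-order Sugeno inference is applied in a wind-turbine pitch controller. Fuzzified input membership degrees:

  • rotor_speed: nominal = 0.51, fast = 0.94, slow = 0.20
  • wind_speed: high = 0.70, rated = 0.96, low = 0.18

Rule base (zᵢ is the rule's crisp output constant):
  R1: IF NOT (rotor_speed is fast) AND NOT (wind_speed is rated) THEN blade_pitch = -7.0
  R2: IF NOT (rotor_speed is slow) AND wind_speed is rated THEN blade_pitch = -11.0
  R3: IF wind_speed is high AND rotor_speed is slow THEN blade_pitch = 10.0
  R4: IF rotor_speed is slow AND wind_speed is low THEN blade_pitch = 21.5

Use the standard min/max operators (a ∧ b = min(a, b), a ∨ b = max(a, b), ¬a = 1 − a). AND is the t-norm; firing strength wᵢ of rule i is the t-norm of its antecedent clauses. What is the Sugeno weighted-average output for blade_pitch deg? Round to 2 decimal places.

R1 (z=-7.0): ¬fast=1−0.94=0.06, ¬rated=1−0.96=0.04; AND[min(a, b)] → w = 0.04
R2 (z=-11.0): ¬slow=1−0.20=0.80, rated=0.96; AND[min(a, b)] → w = 0.80
R3 (z=10.0): high=0.70, slow=0.20; AND[min(a, b)] → w = 0.20
R4 (z=21.5): slow=0.20, low=0.18; AND[min(a, b)] → w = 0.18
Weighted average = (0.04·-7.0 + 0.80·-11.0 + 0.20·10.0 + 0.18·21.5) / (0.04 + 0.80 + 0.20 + 0.18)
  = -3.2100 / 1.2200 = -2.63

-2.63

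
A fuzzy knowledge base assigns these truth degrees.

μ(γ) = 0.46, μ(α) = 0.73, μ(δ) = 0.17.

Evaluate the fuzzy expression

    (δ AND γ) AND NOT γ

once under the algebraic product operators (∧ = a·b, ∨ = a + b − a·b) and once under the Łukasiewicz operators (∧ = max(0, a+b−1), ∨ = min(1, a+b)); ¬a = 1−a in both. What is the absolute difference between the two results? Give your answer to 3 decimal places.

Under algebraic product:
  δ AND γ = a·b on (0.1700, 0.4600) = 0.0782
  NOT γ = 1 − 0.4600 = 0.5400
  (δ AND γ) AND NOT γ = a·b on (0.0782, 0.5400) = 0.0422
  → value = 0.0422
Under Łukasiewicz:
  δ AND γ = max(0, a+b−1) on (0.17, 0.46) = 0.00
  NOT γ = 1 − 0.46 = 0.54
  (δ AND γ) AND NOT γ = max(0, a+b−1) on (0.00, 0.54) = 0.00
  → value = 0.0000
|0.0422 − 0.0000| = 0.042

0.042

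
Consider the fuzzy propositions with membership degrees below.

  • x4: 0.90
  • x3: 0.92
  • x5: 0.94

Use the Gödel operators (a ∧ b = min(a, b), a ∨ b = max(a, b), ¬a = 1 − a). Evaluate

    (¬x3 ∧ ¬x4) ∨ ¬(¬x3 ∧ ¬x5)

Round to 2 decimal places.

0.94

¬x3 = 1 − 0.92 = 0.08
¬x4 = 1 − 0.90 = 0.10
¬x3 ∧ ¬x4 = min(a, b) on (0.08, 0.10) = 0.08
¬x3 = 1 − 0.92 = 0.08
¬x5 = 1 − 0.94 = 0.06
¬x3 ∧ ¬x5 = min(a, b) on (0.08, 0.06) = 0.06
¬(¬x3 ∧ ¬x5) = 1 − 0.06 = 0.94
(¬x3 ∧ ¬x4) ∨ ¬(¬x3 ∧ ¬x5) = max(a, b) on (0.08, 0.94) = 0.94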